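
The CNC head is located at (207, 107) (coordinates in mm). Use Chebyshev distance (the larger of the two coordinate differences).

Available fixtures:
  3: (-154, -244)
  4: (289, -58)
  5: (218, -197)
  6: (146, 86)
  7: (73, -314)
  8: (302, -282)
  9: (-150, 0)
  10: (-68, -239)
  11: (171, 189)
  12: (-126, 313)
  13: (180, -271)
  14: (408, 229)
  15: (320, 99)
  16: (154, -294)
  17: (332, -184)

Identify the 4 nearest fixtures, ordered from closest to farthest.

Distances from (207, 107):
3: 361 mm
4: 165 mm
5: 304 mm
6: 61 mm
7: 421 mm
8: 389 mm
9: 357 mm
10: 346 mm
11: 82 mm
12: 333 mm
13: 378 mm
14: 201 mm
15: 113 mm
16: 401 mm
17: 291 mm
Sorted: 6 (61 mm) < 11 (82 mm) < 15 (113 mm) < 4 (165 mm) < 14 (201 mm) < 17 (291 mm) < …

6, 11, 15, 4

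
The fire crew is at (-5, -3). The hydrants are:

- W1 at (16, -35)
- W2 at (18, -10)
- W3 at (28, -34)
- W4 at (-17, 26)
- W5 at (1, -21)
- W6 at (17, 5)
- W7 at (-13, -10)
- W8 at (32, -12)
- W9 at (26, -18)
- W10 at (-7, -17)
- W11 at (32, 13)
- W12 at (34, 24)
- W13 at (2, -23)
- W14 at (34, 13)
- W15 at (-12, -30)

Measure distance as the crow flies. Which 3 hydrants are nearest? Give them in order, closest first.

W7, W10, W5

Distances from (-5, -3):
W1: 38.3
W2: 24.0
W3: 45.3
W4: 31.4
W5: 19.0
W6: 23.4
W7: 10.6
W8: 38.1
W9: 34.4
W10: 14.1
W11: 40.3
W12: 47.4
W13: 21.2
W14: 42.2
W15: 27.9
Sorted: W7 (10.6) < W10 (14.1) < W5 (19.0) < W13 (21.2) < W6 (23.4) < …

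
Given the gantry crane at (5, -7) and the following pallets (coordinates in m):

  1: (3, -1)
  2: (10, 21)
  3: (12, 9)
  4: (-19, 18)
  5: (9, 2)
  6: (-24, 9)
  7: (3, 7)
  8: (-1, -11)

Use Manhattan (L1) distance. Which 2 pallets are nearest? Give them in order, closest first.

Distances from (5, -7):
1: |-2| + |6| = 2 + 6 = 8 m
2: |5| + |28| = 5 + 28 = 33 m
3: |7| + |16| = 7 + 16 = 23 m
4: |-24| + |25| = 24 + 25 = 49 m
5: |4| + |9| = 4 + 9 = 13 m
6: |-29| + |16| = 29 + 16 = 45 m
7: |-2| + |14| = 2 + 14 = 16 m
8: |-6| + |-4| = 6 + 4 = 10 m
Sorted: 1 (8 m) < 8 (10 m) < 5 (13 m) < 7 (16 m) < …

1, 8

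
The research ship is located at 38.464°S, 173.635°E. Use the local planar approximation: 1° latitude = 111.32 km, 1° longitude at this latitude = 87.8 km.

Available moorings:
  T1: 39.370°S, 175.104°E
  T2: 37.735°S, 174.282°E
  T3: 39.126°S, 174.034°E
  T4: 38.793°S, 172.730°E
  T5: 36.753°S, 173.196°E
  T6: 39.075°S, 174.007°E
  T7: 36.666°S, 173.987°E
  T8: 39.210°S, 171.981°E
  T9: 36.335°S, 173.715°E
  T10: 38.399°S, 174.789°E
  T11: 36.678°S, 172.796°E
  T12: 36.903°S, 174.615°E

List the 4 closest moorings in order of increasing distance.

Distances from 38.464°S, 173.635°E:
T1: √((-0.906·111.32)² + (1.469·87.8)²) = √(10171.91660 + 16635.37608) = 163.729 km
T2: √((0.729·111.32)² + (0.647·87.8)²) = √(6585.69255 + 3226.98980) = 99.059 km
T3: √((-0.662·111.32)² + (0.399·87.8)²) = √(5430.78205 + 1227.25504) = 81.597 km
T4: √((-0.329·111.32)² + (-0.905·87.8)²) = √(1341.33789 + 6313.73268) = 87.493 km
T5: √((1.711·111.32)² + (-0.439·87.8)²) = √(36278.25711 + 1485.65535) = 194.329 km
T6: √((-0.611·111.32)² + (0.372·87.8)²) = √(4626.24699 + 1066.78011) = 75.452 km
T7: √((1.798·111.32)² + (0.352·87.8)²) = √(40061.36752 + 955.15611) = 202.525 km
T8: √((-0.746·111.32)² + (-1.654·87.8)²) = √(6896.42552 + 21089.19693) = 167.289 km
T9: √((2.129·111.32)² + (0.080·87.8)²) = √(56169.13272 + 49.33658) = 237.104 km
T10: √((0.065·111.32)² + (1.154·87.8)²) = √(52.35680 + 10265.98557) = 101.579 km
T11: √((1.786·111.32)² + (-0.839·87.8)²) = √(39528.40626 + 5426.41436) = 212.026 km
T12: √((1.561·111.32)² + (0.980·87.8)²) = √(30196.19362 + 7403.56994) = 193.907 km
Sorted: T6 (75.452 km) < T3 (81.597 km) < T4 (87.493 km) < T2 (99.059 km) < T10 (101.579 km) < T1 (163.729 km) < …

T6, T3, T4, T2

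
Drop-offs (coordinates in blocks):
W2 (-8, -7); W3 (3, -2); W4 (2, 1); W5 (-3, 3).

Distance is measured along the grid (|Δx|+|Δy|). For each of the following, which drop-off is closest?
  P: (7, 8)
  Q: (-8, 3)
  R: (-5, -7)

P→W4; Q→W5; R→W2

P at (7, 8):
  W2: 30 blocks
  W3: 14 blocks
  W4: 12 blocks
  W5: 15 blocks
  → nearest: W4 (12 blocks)
Q at (-8, 3):
  W2: 10 blocks
  W3: 16 blocks
  W4: 12 blocks
  W5: 5 blocks
  → nearest: W5 (5 blocks)
R at (-5, -7):
  W2: 3 blocks
  W3: 13 blocks
  W4: 15 blocks
  W5: 12 blocks
  → nearest: W2 (3 blocks)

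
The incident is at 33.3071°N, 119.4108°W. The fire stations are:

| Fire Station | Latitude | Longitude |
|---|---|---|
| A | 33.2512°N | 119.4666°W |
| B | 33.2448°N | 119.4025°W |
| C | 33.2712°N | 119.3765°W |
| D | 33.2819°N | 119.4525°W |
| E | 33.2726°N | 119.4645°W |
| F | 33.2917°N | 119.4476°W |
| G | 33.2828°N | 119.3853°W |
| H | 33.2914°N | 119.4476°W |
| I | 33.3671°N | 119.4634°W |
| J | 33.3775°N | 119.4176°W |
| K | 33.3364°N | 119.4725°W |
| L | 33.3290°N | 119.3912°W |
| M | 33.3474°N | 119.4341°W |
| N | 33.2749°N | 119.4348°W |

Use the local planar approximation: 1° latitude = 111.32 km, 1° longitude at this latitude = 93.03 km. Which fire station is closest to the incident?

L

Distances from 33.3071°N, 119.4108°W:
A: √((-0.0559·111.32)² + (-0.0558·93.03)²) = √(38.723090 + 26.947249) = 8.1037 km
B: √((-0.0623·111.32)² + (0.0083·93.03)²) = √(48.097498 + 0.596214) = 6.9781 km
C: √((-0.0359·111.32)² + (0.0343·93.03)²) = √(15.971117 + 10.182028) = 5.1140 km
D: √((-0.0252·111.32)² + (-0.0417·93.03)²) = √(7.869506 + 15.049364) = 4.7874 km
E: √((-0.0345·111.32)² + (-0.0537·93.03)²) = √(14.749747 + 24.957128) = 6.3013 km
F: √((-0.0154·111.32)² + (-0.0368·93.03)²) = √(2.938920 + 11.720380) = 3.8287 km
G: √((-0.0243·111.32)² + (0.0255·93.03)²) = √(7.317436 + 5.627641) = 3.5979 km
H: √((-0.0157·111.32)² + (-0.0368·93.03)²) = √(3.054539 + 11.720380) = 3.8438 km
I: √((0.0600·111.32)² + (-0.0526·93.03)²) = √(44.611713 + 23.945148) = 8.2799 km
J: √((0.0704·111.32)² + (-0.0068·93.03)²) = √(61.417440 + 0.400188) = 7.8624 km
K: √((0.0293·111.32)² + (-0.0617·93.03)²) = √(10.638530 + 32.947037) = 6.6019 km
L: √((0.0219·111.32)² + (0.0196·93.03)²) = √(5.943395 + 3.324744) = 3.0444 km
M: √((0.0403·111.32)² + (-0.0233·93.03)²) = √(20.125955 + 4.698485) = 4.9824 km
N: √((-0.0322·111.32)² + (-0.0240·93.03)²) = √(12.848669 + 4.985039) = 4.2230 km
Minimum: L at 3.0444 km.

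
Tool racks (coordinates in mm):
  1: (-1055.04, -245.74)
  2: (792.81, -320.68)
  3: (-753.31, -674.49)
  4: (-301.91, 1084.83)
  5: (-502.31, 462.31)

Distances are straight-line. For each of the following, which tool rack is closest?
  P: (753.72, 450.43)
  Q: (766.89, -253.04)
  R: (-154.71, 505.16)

P at (753.72, 450.43):
  1: √((-1808.76)² + (-696.17)²) = √(3271612.7376 + 484652.6689) = 1938.11 mm
  2: √((39.09)² + (-771.11)²) = √(1528.0281 + 594610.6321) = 772.10 mm
  3: √((-1507.03)² + (-1124.92)²) = √(2271139.4209 + 1265445.0064) = 1880.58 mm
  4: √((-1055.63)² + (634.40)²) = √(1114354.6969 + 402463.3600) = 1231.59 mm
  5: √((-1256.03)² + (11.88)²) = √(1577611.3609 + 141.1344) = 1256.09 mm
  → nearest: 2 (772.10 mm)
Q at (766.89, -253.04):
  1: √((-1821.93)² + (7.30)²) = √(3319428.9249 + 53.2900) = 1821.94 mm
  2: √((25.92)² + (-67.64)²) = √(671.8464 + 4575.1696) = 72.44 mm
  3: √((-1520.20)² + (-421.45)²) = √(2311008.0400 + 177620.1025) = 1577.54 mm
  4: √((-1068.80)² + (1337.87)²) = √(1142333.4400 + 1789896.1369) = 1712.38 mm
  5: √((-1269.20)² + (715.35)²) = √(1610868.6400 + 511725.6225) = 1456.91 mm
  → nearest: 2 (72.44 mm)
R at (-154.71, 505.16):
  1: √((-900.33)² + (-750.90)²) = √(810594.1089 + 563850.8100) = 1172.37 mm
  2: √((947.52)² + (-825.84)²) = √(897794.1504 + 682011.7056) = 1256.90 mm
  3: √((-598.60)² + (-1179.65)²) = √(358321.9600 + 1391574.1225) = 1322.84 mm
  4: √((-147.20)² + (579.67)²) = √(21667.8400 + 336017.3089) = 598.07 mm
  5: √((-347.60)² + (-42.85)²) = √(120825.7600 + 1836.1225) = 350.23 mm
  → nearest: 5 (350.23 mm)

P→2; Q→2; R→5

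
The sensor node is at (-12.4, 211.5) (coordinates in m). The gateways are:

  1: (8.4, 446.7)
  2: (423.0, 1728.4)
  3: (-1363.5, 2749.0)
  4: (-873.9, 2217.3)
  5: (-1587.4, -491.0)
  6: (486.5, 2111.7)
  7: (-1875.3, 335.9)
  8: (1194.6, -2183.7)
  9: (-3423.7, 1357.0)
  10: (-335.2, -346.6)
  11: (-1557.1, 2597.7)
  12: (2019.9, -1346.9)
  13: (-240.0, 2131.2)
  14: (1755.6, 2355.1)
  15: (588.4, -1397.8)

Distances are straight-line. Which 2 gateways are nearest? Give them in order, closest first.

Distances from (-12.4, 211.5):
1: √((20.8)² + (235.2)²) = √(432.640 + 55319.040) = 236.1 m
2: √((435.4)² + (1516.9)²) = √(189573.160 + 2300985.610) = 1578.2 m
3: √((-1351.1)² + (2537.5)²) = √(1825471.210 + 6438906.250) = 2874.8 m
4: √((-861.5)² + (2005.8)²) = √(742182.250 + 4023233.640) = 2183.0 m
5: √((-1575.0)² + (-702.5)²) = √(2480625.000 + 493506.250) = 1724.6 m
6: √((498.9)² + (1900.2)²) = √(248901.210 + 3610760.040) = 1964.6 m
7: √((-1862.9)² + (124.4)²) = √(3470396.410 + 15475.360) = 1867.0 m
8: √((1207.0)² + (-2395.2)²) = √(1456849.000 + 5736983.040) = 2682.1 m
9: √((-3411.3)² + (1145.5)²) = √(11636967.690 + 1312170.250) = 3598.5 m
10: √((-322.8)² + (-558.1)²) = √(104199.840 + 311475.610) = 644.7 m
11: √((-1544.7)² + (2386.2)²) = √(2386098.090 + 5693950.440) = 2842.5 m
12: √((2032.3)² + (-1558.4)²) = √(4130243.290 + 2428610.560) = 2561.0 m
13: √((-227.6)² + (1919.7)²) = √(51801.760 + 3685248.090) = 1933.1 m
14: √((1768.0)² + (2143.6)²) = √(3125824.000 + 4595020.960) = 2778.6 m
15: √((600.8)² + (-1609.3)²) = √(360960.640 + 2589846.490) = 1717.8 m
Sorted: 1 (236.1 m) < 10 (644.7 m) < 2 (1578.2 m) < 15 (1717.8 m) < …

1, 10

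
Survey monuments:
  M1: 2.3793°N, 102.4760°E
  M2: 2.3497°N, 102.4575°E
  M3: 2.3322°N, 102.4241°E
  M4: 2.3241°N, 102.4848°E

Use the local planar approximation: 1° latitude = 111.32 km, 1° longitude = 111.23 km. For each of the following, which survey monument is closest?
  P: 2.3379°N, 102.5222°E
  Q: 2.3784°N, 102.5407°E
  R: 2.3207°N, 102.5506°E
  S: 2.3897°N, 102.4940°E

P at 2.3379°N, 102.5222°E:
  M1: √((0.0414·111.32)² + (-0.0462·111.23)²) = √(21.239636 + 26.407533) = 6.9027 km
  M2: √((0.0118·111.32)² + (-0.0647·111.23)²) = √(1.725482 + 51.790778) = 7.3155 km
  M3: √((-0.0057·111.32)² + (-0.0981·111.23)²) = √(0.402621 + 119.064389) = 10.9301 km
  M4: √((-0.0138·111.32)² + (-0.0374·111.23)²) = √(2.359960 + 17.305617) = 4.4346 km
  → nearest: M4 (4.4346 km)
Q at 2.3784°N, 102.5407°E:
  M1: √((0.0009·111.32)² + (-0.0647·111.23)²) = √(0.010038 + 51.790778) = 7.1973 km
  M2: √((-0.0287·111.32)² + (-0.0832·111.23)²) = √(10.207284 + 85.642735) = 9.7903 km
  M3: √((-0.0462·111.32)² + (-0.1166·111.23)²) = √(26.450284 + 168.205803) = 13.9519 km
  M4: √((-0.0543·111.32)² + (-0.0559·111.23)²) = √(36.538108 + 38.660502) = 8.6717 km
  → nearest: M1 (7.1973 km)
R at 2.3207°N, 102.5506°E:
  M1: √((0.0586·111.32)² + (-0.0746·111.23)²) = √(42.554121 + 68.852788) = 10.5549 km
  M2: √((0.0290·111.32)² + (-0.0931·111.23)²) = √(10.421792 + 107.236649) = 10.8470 km
  M3: √((0.0115·111.32)² + (-0.1265·111.23)²) = √(1.638861 + 197.981644) = 14.1287 km
  M4: √((0.0034·111.32)² + (-0.0658·111.23)²) = √(0.143253 + 53.566795) = 7.3287 km
  → nearest: M4 (7.3287 km)
S at 2.3897°N, 102.4940°E:
  M1: √((-0.0104·111.32)² + (-0.0180·111.23)²) = √(1.340334 + 4.008565) = 2.3128 km
  M2: √((-0.0400·111.32)² + (-0.0365·111.23)²) = √(19.827428 + 16.482747) = 6.0258 km
  M3: √((-0.0575·111.32)² + (-0.0699·111.23)²) = √(40.971521 + 60.450267) = 10.0708 km
  M4: √((-0.0656·111.32)² + (-0.0092·111.23)²) = √(53.327850 + 1.047176) = 7.3739 km
  → nearest: M1 (2.3128 km)

P→M4; Q→M1; R→M4; S→M1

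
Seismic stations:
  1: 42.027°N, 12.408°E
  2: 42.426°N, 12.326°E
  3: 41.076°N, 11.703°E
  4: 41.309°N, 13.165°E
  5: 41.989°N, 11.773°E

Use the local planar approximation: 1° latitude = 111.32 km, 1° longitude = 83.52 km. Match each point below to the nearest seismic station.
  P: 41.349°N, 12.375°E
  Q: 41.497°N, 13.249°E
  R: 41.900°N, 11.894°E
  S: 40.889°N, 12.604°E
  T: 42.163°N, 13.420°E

P at 41.349°N, 12.375°E:
  1: √((0.678·111.32)² + (0.033·83.52)²) = √(5696.46959 + 7.59642) = 75.525 km
  2: √((1.077·111.32)² + (-0.049·83.52)²) = √(14374.00534 + 16.74839) = 119.961 km
  3: √((-0.273·111.32)² + (-0.672·83.52)²) = √(923.57398 + 3150.06502) = 63.825 km
  4: √((-0.040·111.32)² + (0.790·83.52)²) = √(19.82743 + 4353.46597) = 66.131 km
  5: √((0.640·111.32)² + (-0.602·83.52)²) = √(5075.82153 + 2527.98186) = 87.200 km
  → nearest: 3 (63.825 km)
Q at 41.497°N, 13.249°E:
  1: √((0.530·111.32)² + (-0.841·83.52)²) = √(3480.95280 + 4933.70255) = 91.731 km
  2: √((0.929·111.32)² + (-0.923·83.52)²) = √(10694.92697 + 5942.70775) = 128.987 km
  3: √((-0.421·111.32)² + (-1.546·83.52)²) = √(2196.39571 + 16672.47022) = 137.364 km
  4: √((-0.188·111.32)² + (-0.084·83.52)²) = √(437.98788 + 49.21977) = 22.073 km
  5: √((0.492·111.32)² + (-1.476·83.52)²) = √(2999.69156 + 15196.85383) = 134.895 km
  → nearest: 4 (22.073 km)
R at 41.900°N, 11.894°E:
  1: √((0.127·111.32)² + (0.514·83.52)²) = √(199.87286 + 1842.92308) = 45.197 km
  2: √((0.526·111.32)² + (0.432·83.52)²) = √(3428.60839 + 1301.81258) = 68.778 km
  3: √((-0.824·111.32)² + (-0.191·83.52)²) = √(8413.96728 + 254.47651) = 93.104 km
  4: √((-0.591·111.32)² + (1.271·83.52)²) = √(4328.33989 + 11268.65473) = 124.888 km
  5: √((0.089·111.32)² + (-0.121·83.52)²) = √(98.15816 + 102.12962) = 14.152 km
  → nearest: 5 (14.152 km)
S at 40.889°N, 12.604°E:
  1: √((1.138·111.32)² + (-0.196·83.52)²) = √(16048.36966 + 267.97428) = 127.735 km
  2: √((1.537·111.32)² + (-0.278·83.52)²) = √(29274.81305 + 539.10153) = 172.667 km
  3: √((0.187·111.32)² + (-0.901·83.52)²) = √(433.34083 + 5662.79126) = 78.078 km
  4: √((0.420·111.32)² + (0.561·83.52)²) = √(2185.97392 + 2195.36479) = 66.192 km
  5: √((1.100·111.32)² + (-0.831·83.52)²) = √(14994.49230 + 4817.07068) = 140.754 km
  → nearest: 4 (66.192 km)
T at 42.163°N, 13.420°E:
  1: √((-0.136·111.32)² + (-1.012·83.52)²) = √(229.20507 + 7144.00905) = 85.867 km
  2: √((0.263·111.32)² + (-1.094·83.52)²) = √(857.15210 + 8348.63771) = 95.947 km
  3: √((-1.087·111.32)² + (-1.717·83.52)²) = √(14642.17130 + 20564.66133) = 187.635 km
  4: √((-0.854·111.32)² + (-0.255·83.52)²) = √(9037.78773 + 453.58777) = 97.424 km
  5: √((-0.174·111.32)² + (-1.647·83.52)²) = √(375.18450 + 18922.04930) = 138.914 km
  → nearest: 1 (85.867 km)

P→3; Q→4; R→5; S→4; T→1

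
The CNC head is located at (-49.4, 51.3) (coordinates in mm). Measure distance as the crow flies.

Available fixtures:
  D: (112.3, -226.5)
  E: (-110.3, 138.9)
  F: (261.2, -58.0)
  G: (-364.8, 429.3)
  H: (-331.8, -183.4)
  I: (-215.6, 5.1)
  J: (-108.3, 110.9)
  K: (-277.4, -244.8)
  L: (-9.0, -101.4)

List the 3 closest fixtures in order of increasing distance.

Distances from (-49.4, 51.3):
D: 321.4 mm
E: 106.7 mm
F: 329.3 mm
G: 492.3 mm
H: 367.2 mm
I: 172.5 mm
J: 83.8 mm
K: 373.7 mm
L: 158.0 mm
Sorted: J (83.8 mm) < E (106.7 mm) < L (158.0 mm) < I (172.5 mm) < D (321.4 mm) < …

J, E, L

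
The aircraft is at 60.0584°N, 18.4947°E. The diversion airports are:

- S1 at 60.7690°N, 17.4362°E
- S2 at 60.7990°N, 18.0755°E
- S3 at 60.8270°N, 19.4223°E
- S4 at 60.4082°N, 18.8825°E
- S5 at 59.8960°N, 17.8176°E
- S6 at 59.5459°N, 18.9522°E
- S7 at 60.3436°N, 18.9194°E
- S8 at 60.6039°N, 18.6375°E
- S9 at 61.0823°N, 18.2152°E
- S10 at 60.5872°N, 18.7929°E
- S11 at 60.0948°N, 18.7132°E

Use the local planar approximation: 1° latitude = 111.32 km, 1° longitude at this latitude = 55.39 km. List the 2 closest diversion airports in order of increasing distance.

S11, S7

Distances from 60.0584°N, 18.4947°E:
S1: 98.4630 km
S2: 85.6510 km
S3: 99.8022 km
S4: 44.4714 km
S5: 41.6344 km
S6: 62.4262 km
S7: 39.5139 km
S8: 61.2380 km
S9: 115.0271 km
S10: 61.1394 km
S11: 12.7630 km
Sorted: S11 (12.7630 km) < S7 (39.5139 km) < S5 (41.6344 km) < S4 (44.4714 km) < …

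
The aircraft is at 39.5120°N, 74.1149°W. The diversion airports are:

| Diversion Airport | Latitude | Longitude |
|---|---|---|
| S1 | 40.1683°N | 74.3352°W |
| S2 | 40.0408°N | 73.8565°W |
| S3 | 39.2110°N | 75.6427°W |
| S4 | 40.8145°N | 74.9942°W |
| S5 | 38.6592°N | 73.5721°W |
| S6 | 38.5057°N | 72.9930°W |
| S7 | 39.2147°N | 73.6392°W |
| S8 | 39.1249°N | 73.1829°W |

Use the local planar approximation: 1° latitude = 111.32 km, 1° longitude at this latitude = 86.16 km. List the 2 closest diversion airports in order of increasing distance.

Distances from 39.5120°N, 74.1149°W:
S1: 75.4847 km
S2: 62.9355 km
S3: 135.8329 km
S4: 163.5940 km
S5: 105.8283 km
S6: 147.9611 km
S7: 52.6800 km
S8: 91.1328 km
Sorted: S7 (52.6800 km) < S2 (62.9355 km) < S1 (75.4847 km) < S8 (91.1328 km) < …

S7, S2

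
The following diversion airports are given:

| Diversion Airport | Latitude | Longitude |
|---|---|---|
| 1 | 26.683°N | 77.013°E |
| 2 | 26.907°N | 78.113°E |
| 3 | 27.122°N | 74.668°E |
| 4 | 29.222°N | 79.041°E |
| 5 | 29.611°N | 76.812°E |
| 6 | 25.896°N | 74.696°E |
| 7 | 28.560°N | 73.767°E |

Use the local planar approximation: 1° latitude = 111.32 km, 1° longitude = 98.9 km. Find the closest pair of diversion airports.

Pairwise distances:
1–2: 111.611 km
3–6: 136.506 km
3–7: 183.209 km
4–5: 224.661 km
1–3: 237.013 km
1–6: 245.328 km
2–4: 273.561 km
6–7: 310.463 km
5–7: 323.079 km
1–5: 326.551 km
2–5: 327.356 km
2–3: 341.550 km
1–4: 346.575 km
3–5: 348.902 km
2–6: 356.189 km
1–7: 383.039 km
5–6: 463.489 km
2–7: 467.552 km
3–4: 491.627 km
4–7: 526.779 km
4–6: 567.226 km
Closest pair: 1–2 at 111.611 km.

1 and 2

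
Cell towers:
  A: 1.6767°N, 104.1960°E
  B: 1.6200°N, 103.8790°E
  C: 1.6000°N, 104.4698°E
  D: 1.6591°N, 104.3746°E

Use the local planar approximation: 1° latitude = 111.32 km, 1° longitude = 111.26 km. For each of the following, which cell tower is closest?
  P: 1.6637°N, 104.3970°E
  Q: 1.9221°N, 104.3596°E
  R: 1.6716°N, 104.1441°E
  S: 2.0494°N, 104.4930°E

P→D; Q→D; R→A; S→D

P at 1.6637°N, 104.3970°E:
  A: √((0.0130·111.32)² + (-0.2010·111.26)²) = √(2.094272 + 500.115398) = 22.4100 km
  B: √((-0.0437·111.32)² + (-0.5180·111.26)²) = √(23.665150 + 3321.525804) = 57.8376 km
  C: √((-0.0637·111.32)² + (0.0728·111.26)²) = √(50.283472 + 65.605594) = 10.7652 km
  D: √((-0.0046·111.32)² + (-0.0224·111.26)²) = √(0.262218 + 6.211180) = 2.5443 km
  → nearest: D (2.5443 km)
Q at 1.9221°N, 104.3596°E:
  A: √((-0.2454·111.32)² + (-0.1636·111.26)²) = √(746.269190 + 331.317755) = 32.8266 km
  B: √((-0.3021·111.32)² + (-0.4806·111.26)²) = √(1130.961565 + 2859.207301) = 63.1678 km
  C: √((-0.3221·111.32)² + (0.1102·111.26)²) = √(1285.665070 + 150.328492) = 37.8945 km
  D: √((-0.2630·111.32)² + (0.0150·111.26)²) = √(857.152098 + 2.785227) = 29.3247 km
  → nearest: D (29.3247 km)
R at 1.6716°N, 104.1441°E:
  A: √((0.0051·111.32)² + (0.0519·111.26)²) = √(0.322320 + 33.343626) = 5.8022 km
  B: √((-0.0516·111.32)² + (-0.2651·111.26)²) = √(32.994823 + 869.956559) = 30.0491 km
  C: √((-0.0716·111.32)² + (0.3257·111.26)²) = √(63.529062 + 1313.147854) = 37.1036 km
  D: √((-0.0125·111.32)² + (0.2305·111.26)²) = √(1.936272 + 657.688080) = 25.6832 km
  → nearest: A (5.8022 km)
S at 2.0494°N, 104.4930°E:
  A: √((-0.3727·111.32)² + (-0.2970·111.26)²) = √(1721.334134 + 1091.920475) = 53.0401 km
  B: √((-0.4294·111.32)² + (-0.6140·111.26)²) = √(2284.917245 + 4666.753410) = 83.3767 km
  C: √((-0.4494·111.32)² + (-0.0232·111.26)²) = √(2502.721540 + 6.662759) = 50.0938 km
  D: √((-0.3903·111.32)² + (-0.1184·111.26)²) = √(1887.745736 + 173.532777) = 45.4013 km
  → nearest: D (45.4013 km)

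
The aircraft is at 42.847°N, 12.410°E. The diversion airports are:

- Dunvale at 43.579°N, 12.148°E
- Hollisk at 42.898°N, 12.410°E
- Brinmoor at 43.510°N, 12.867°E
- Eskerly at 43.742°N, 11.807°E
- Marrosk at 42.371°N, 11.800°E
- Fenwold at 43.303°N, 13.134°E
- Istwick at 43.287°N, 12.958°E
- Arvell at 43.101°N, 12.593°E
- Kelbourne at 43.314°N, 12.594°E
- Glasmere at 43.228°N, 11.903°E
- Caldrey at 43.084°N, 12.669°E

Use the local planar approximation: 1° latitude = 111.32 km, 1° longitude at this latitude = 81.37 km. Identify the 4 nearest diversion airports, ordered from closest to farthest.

Hollisk, Arvell, Caldrey, Kelbourne

Distances from 42.847°N, 12.410°E:
Dunvale: √((0.732·111.32)² + (-0.262·81.37)²) = √(6640.00731 + 454.49720) = 84.229 km
Hollisk: √((0.051·111.32)² + (0.000·81.37)²) = √(32.23196 + 0.00000) = 5.677 km
Brinmoor: √((0.663·111.32)² + (0.457·81.37)²) = √(5447.20164 + 1382.80529) = 82.644 km
Eskerly: √((0.895·111.32)² + (-0.603·81.37)²) = √(9926.41587 + 2407.48315) = 111.058 km
Marrosk: √((-0.476·111.32)² + (-0.610·81.37)²) = √(2807.76206 + 2463.70271) = 72.605 km
Fenwold: √((0.456·111.32)² + (0.724·81.37)²) = √(2576.77252 + 3470.60961) = 77.765 km
Istwick: √((0.440·111.32)² + (0.548·81.37)²) = √(2399.11877 + 1988.33588) = 66.238 km
Arvell: √((0.254·111.32)² + (0.183·81.37)²) = √(799.49146 + 221.73324) = 31.957 km
Kelbourne: √((0.467·111.32)² + (0.184·81.37)²) = √(2702.58994 + 224.16318) = 54.099 km
Glasmere: √((0.381·111.32)² + (-0.507·81.37)²) = √(1798.85578 + 1701.94120) = 59.168 km
Caldrey: √((0.237·111.32)² + (0.259·81.37)²) = √(696.05425 + 444.14846) = 33.767 km
Sorted: Hollisk (5.677 km) < Arvell (31.957 km) < Caldrey (33.767 km) < Kelbourne (54.099 km) < Glasmere (59.168 km) < Istwick (66.238 km) < …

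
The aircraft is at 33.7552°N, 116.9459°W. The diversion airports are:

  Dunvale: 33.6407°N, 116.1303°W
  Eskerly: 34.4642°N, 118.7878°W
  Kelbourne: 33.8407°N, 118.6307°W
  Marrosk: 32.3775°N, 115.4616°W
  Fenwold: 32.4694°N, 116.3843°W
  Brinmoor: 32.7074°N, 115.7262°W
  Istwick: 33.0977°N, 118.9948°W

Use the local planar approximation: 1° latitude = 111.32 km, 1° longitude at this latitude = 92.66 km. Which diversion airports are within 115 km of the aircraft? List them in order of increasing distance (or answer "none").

Distances from 33.7552°N, 116.9459°W:
Dunvale: √((-0.1145·111.32)² + (0.8156·92.66)²) = √(162.464085 + 5711.353298) = 76.6408 km
Eskerly: √((0.7090·111.32)² + (-1.8419·92.66)²) = √(6229.294534 + 29128.403869) = 188.0364 km
Kelbourne: √((0.0855·111.32)² + (-1.6848·92.66)²) = √(90.589659 + 24371.446114) = 156.4034 km
Marrosk: √((-1.3777·111.32)² + (1.4843·92.66)²) = √(23520.996221 + 18915.941692) = 206.0023 km
Fenwold: √((-1.2858·111.32)² + (0.5616·92.66)²) = √(20487.701510 + 2707.938457) = 152.3011 km
Brinmoor: √((-1.0478·111.32)² + (1.2197·92.66)²) = √(13605.145276 + 12772.933155) = 162.4133 km
Istwick: √((-0.6575·111.32)² + (-2.0489·92.66)²) = √(5357.200610 + 36043.430299) = 203.4714 km
Threshold 115 km: Dunvale (76.6408 km) is within range.

Dunvale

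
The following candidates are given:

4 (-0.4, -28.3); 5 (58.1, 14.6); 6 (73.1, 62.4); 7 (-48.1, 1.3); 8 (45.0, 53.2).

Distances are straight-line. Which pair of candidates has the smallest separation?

Pairwise distances:
6–8: √((-28.1)² + (-9.2)²) = √(789.610 + 84.640) = 29.6
5–8: √((-13.1)² + (38.6)²) = √(171.610 + 1489.960) = 40.8
5–6: √((15.0)² + (47.8)²) = √(225.000 + 2284.840) = 50.1
4–7: √((-47.7)² + (29.6)²) = √(2275.290 + 876.160) = 56.1
4–5: √((58.5)² + (42.9)²) = √(3422.250 + 1840.410) = 72.5
4–8: √((45.4)² + (81.5)²) = √(2061.160 + 6642.250) = 93.3
7–8: √((93.1)² + (51.9)²) = √(8667.610 + 2693.610) = 106.6
5–7: √((-106.2)² + (-13.3)²) = √(11278.440 + 176.890) = 107.0
4–6: √((73.5)² + (90.7)²) = √(5402.250 + 8226.490) = 116.7
6–7: √((-121.2)² + (-61.1)²) = √(14689.440 + 3733.210) = 135.7
Closest pair: 6–8 at 29.6.

6 and 8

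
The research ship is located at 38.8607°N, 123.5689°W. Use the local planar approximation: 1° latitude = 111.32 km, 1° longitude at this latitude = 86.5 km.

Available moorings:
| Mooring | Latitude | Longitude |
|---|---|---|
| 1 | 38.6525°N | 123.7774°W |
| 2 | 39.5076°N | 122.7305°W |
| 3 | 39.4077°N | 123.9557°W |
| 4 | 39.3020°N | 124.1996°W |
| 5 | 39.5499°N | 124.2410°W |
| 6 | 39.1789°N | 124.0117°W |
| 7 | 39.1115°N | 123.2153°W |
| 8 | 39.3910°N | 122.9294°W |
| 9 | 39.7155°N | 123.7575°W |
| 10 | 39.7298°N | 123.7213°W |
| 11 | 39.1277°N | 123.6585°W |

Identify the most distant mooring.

Distances from 38.8607°N, 123.5689°W:
1: √((-0.2082·111.32)² + (-0.2085·86.5)²) = √(537.165171 + 325.270243) = 29.3673 km
2: √((0.6469·111.32)² + (0.8384·86.5)²) = √(5185.858919 + 5259.382467) = 102.2020 km
3: √((0.5470·111.32)² + (-0.3868·86.5)²) = √(3707.840535 + 1119.451147) = 69.4787 km
4: √((0.4413·111.32)² + (-0.6307·86.5)²) = √(2413.316322 + 2976.308036) = 73.4141 km
5: √((0.6892·111.32)² + (-0.6721·86.5)²) = √(5886.226002 + 3379.870073) = 96.2606 km
6: √((0.3182·111.32)² + (-0.4428·86.5)²) = √(1254.719784 + 1467.058525) = 52.1707 km
7: √((0.2508·111.32)² + (0.3536·86.5)²) = √(779.473688 + 935.527865) = 41.4126 km
8: √((0.5303·111.32)² + (0.6395·86.5)²) = √(3484.894617 + 3059.942831) = 80.9002 km
9: √((0.8548·111.32)² + (-0.1886·86.5)²) = √(9054.728281 + 266.143333) = 96.5447 km
10: √((0.8691·111.32)² + (-0.1524·86.5)²) = √(9360.216525 + 173.780943) = 97.6422 km
11: √((0.2670·111.32)² + (-0.0896·86.5)²) = √(883.423440 + 60.068700) = 30.7163 km
Maximum: 2 at 102.2020 km.

2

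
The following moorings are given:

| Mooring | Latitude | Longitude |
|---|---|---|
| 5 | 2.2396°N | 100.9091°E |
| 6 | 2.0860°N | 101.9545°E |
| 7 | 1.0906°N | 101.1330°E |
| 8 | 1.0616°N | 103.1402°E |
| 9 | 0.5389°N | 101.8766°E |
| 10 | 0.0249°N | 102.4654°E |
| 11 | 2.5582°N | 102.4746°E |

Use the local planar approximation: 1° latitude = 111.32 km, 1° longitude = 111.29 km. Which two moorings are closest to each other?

6 and 11

Pairwise distances:
5–6: √((-0.1536·111.32)² + (1.0454·111.29)²) = √(292.367320 + 13535.592663) = 117.5923 km
5–7: √((-1.1490·111.32)² + (0.2239·111.29)²) = √(16360.118789 + 620.898302) = 130.3112 km
5–8: √((-1.1780·111.32)² + (2.2311·111.29)²) = √(17196.377734 + 61652.452496) = 280.8003 km
5–9: √((-1.7007·111.32)² + (0.9675·111.29)²) = √(35842.790907 + 11593.491080) = 217.7987 km
5–10: √((-2.2147·111.32)² + (1.5563·111.29)²) = √(60782.170804 + 29998.457193) = 301.2982 km
5–11: √((0.3186·111.32)² + (1.5655·111.29)²) = √(1257.876311 + 30354.174658) = 177.7978 km
6–7: √((-0.9954·111.32)² + (-0.8215·111.29)²) = √(12278.396908 + 8358.482170) = 143.6554 km
6–8: √((-1.0244·111.32)² + (1.1857·111.29)²) = √(13004.256735 + 17412.531880) = 174.4041 km
6–9: √((-1.5471·111.32)² + (-0.0779·111.29)²) = √(29660.820974 + 75.160074) = 172.4412 km
6–10: √((-2.0611·111.32)² + (0.5109·111.29)²) = √(52643.471672 + 3232.839101) = 236.3817 km
6–11: √((0.4722·111.32)² + (0.5201·111.29)²) = √(2763.111185 + 3350.317705) = 78.1884 km
7–8: √((-0.0290·111.32)² + (2.0072·111.29)²) = √(10.421792 + 49899.199829) = 223.4046 km
7–9: √((-0.5517·111.32)² + (0.7436·111.29)²) = √(3771.832196 + 6848.430409) = 103.0547 km
7–10: √((-1.0657·111.32)² + (1.3324·111.29)²) = √(14073.960470 + 21987.787590) = 189.8993 km
7–11: √((1.4676·111.32)² + (1.3416·111.29)²) = √(26690.812934 + 22292.479915) = 221.3217 km
8–9: √((-0.5227·111.32)² + (-1.2636·111.29)²) = √(3385.722780 + 19775.684251) = 152.1887 km
8–10: √((-1.0367·111.32)² + (-0.6748·111.29)²) = √(13318.416505 + 5639.783501) = 137.6888 km
8–11: √((1.4966·111.32)² + (-0.6656·111.29)²) = √(27756.063801 + 5487.049921) = 182.3269 km
9–10: √((-0.5140·111.32)² + (0.5888·111.29)²) = √(3273.954454 + 4293.860071) = 86.9932 km
9–11: √((2.0193·111.32)² + (0.5980·111.29)²) = √(50529.858942 + 4429.091504) = 234.4333 km
10–11: √((2.5333·111.32)² + (0.0092·111.29)²) = √(79527.923232 + 1.048306) = 282.0088 km
Closest pair: 6–11 at 78.1884 km.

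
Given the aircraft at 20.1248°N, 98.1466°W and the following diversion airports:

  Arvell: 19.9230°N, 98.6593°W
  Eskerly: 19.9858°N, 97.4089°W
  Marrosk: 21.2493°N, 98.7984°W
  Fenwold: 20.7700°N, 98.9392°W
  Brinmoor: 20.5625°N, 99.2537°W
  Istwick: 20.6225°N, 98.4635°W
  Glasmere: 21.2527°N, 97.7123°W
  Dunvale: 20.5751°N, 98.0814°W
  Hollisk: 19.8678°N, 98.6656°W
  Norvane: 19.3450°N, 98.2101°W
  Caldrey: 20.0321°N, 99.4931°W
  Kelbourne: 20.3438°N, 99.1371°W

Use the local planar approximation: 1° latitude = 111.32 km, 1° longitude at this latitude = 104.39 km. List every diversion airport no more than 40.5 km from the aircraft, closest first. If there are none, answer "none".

none

Distances from 20.1248°N, 98.1466°W:
Arvell: √((-0.2018·111.32)² + (-0.5127·104.39)²) = √(504.648189 + 2864.471002) = 58.0441 km
Eskerly: √((-0.1390·111.32)² + (0.7377·104.39)²) = √(239.428583 + 5930.309534) = 78.5477 km
Marrosk: √((1.1245·111.32)² + (-0.6518·104.39)²) = √(15669.867163 + 4629.632386) = 142.4763 km
Fenwold: √((0.6452·111.32)² + (-0.7926·104.39)²) = √(5158.638710 + 6845.827177) = 109.5649 km
Brinmoor: √((0.4377·111.32)² + (-1.1071·104.39)²) = √(2374.102627 + 13356.463963) = 125.4216 km
Istwick: √((0.4977·111.32)² + (-0.3169·104.39)²) = √(3069.599227 + 1094.365198) = 64.5288 km
Glasmere: √((1.1279·111.32)² + (0.4343·104.39)²) = √(15764.768172 + 2055.405214) = 133.4922 km
Dunvale: √((0.4503·111.32)² + (0.0652·104.39)²) = √(2512.755830 + 46.324740) = 50.5874 km
Hollisk: √((-0.2570·111.32)² + (-0.5190·104.39)²) = √(818.488613 + 2935.300110) = 61.2682 km
Norvane: √((-0.7798·111.32)² + (-0.0635·104.39)²) = √(7535.513583 + 43.940525) = 87.0601 km
Caldrey: √((-0.0927·111.32)² + (-1.3465·104.39)²) = √(106.489273 + 19757.432672) = 140.9394 km
Kelbourne: √((0.2190·111.32)² + (-0.9905·104.39)²) = √(594.339542 + 10691.207409) = 106.2335 km
Threshold 40.5 km: none within range.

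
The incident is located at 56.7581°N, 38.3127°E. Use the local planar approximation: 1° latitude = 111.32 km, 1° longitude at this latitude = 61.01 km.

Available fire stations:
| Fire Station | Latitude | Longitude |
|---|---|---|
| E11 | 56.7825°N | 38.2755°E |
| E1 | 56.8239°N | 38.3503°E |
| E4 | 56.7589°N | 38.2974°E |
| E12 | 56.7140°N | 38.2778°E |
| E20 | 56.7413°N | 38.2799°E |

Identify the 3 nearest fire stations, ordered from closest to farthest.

Distances from 56.7581°N, 38.3127°E:
E11: 3.5396 km
E1: 7.6757 km
E4: 0.9377 km
E12: 5.3511 km
E20: 2.7390 km
Sorted: E4 (0.9377 km) < E20 (2.7390 km) < E11 (3.5396 km) < E12 (5.3511 km) < E1 (7.6757 km)

E4, E20, E11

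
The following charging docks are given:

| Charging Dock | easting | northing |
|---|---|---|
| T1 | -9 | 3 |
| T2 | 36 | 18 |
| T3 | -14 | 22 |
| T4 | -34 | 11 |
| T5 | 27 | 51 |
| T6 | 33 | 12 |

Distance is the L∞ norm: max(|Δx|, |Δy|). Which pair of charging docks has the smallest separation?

Pairwise distances:
T1–T2: 45
T1–T3: 19
T1–T4: 25
T1–T5: 48
T1–T6: 42
T2–T3: 50
T2–T4: 70
T2–T5: 33
T2–T6: 6
T3–T4: 20
T3–T5: 41
T3–T6: 47
T4–T5: 61
T4–T6: 67
T5–T6: 39
Closest pair: T2–T6 at 6.

T2 and T6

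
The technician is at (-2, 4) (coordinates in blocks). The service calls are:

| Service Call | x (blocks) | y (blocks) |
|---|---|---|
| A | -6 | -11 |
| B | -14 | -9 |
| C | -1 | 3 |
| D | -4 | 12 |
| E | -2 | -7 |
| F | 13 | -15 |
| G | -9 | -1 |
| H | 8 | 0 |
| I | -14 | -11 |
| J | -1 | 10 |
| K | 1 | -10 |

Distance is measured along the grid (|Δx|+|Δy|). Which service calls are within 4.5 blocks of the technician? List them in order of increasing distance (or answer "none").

Distances from (-2, 4):
A: |-4| + |-15| = 4 + 15 = 19 blocks
B: |-12| + |-13| = 12 + 13 = 25 blocks
C: |1| + |-1| = 1 + 1 = 2 blocks
D: |-2| + |8| = 2 + 8 = 10 blocks
E: |0| + |-11| = 0 + 11 = 11 blocks
F: |15| + |-19| = 15 + 19 = 34 blocks
G: |-7| + |-5| = 7 + 5 = 12 blocks
H: |10| + |-4| = 10 + 4 = 14 blocks
I: |-12| + |-15| = 12 + 15 = 27 blocks
J: |1| + |6| = 1 + 6 = 7 blocks
K: |3| + |-14| = 3 + 14 = 17 blocks
Threshold 4.5 blocks: C (2 blocks) is within range.

C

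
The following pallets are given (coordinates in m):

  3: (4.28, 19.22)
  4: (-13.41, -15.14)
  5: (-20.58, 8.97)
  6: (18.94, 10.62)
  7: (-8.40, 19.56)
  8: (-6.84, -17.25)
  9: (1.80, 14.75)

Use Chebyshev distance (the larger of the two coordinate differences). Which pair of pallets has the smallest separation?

3 and 9

Pairwise distances:
3–4: 34.36 m
3–5: 24.86 m
3–6: 14.66 m
3–7: 12.68 m
3–8: 36.47 m
3–9: 4.47 m
4–5: 24.11 m
4–6: 32.35 m
4–7: 34.70 m
4–8: 6.57 m
4–9: 29.89 m
5–6: 39.52 m
5–7: 12.18 m
5–8: 26.22 m
5–9: 22.38 m
6–7: 27.34 m
6–8: 27.87 m
6–9: 17.14 m
7–8: 36.81 m
7–9: 10.20 m
8–9: 32.00 m
Closest pair: 3–9 at 4.47 m.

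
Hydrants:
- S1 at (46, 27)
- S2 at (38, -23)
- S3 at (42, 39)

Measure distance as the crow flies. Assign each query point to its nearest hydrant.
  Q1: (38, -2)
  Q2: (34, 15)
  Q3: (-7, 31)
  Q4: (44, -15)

Q1→S2; Q2→S1; Q3→S3; Q4→S2

Q1 at (38, -2):
  S1: 30.1
  S2: 21.0
  S3: 41.2
  → nearest: S2 (21.0)
Q2 at (34, 15):
  S1: 17.0
  S2: 38.2
  S3: 25.3
  → nearest: S1 (17.0)
Q3 at (-7, 31):
  S1: 53.2
  S2: 70.3
  S3: 49.6
  → nearest: S3 (49.6)
Q4 at (44, -15):
  S1: 42.0
  S2: 10.0
  S3: 54.0
  → nearest: S2 (10.0)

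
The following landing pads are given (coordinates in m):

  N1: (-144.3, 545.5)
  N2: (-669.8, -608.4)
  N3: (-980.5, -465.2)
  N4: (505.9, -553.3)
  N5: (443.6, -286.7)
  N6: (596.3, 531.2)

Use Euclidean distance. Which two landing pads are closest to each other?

Pairwise distances:
N1–N2: 1267.9 m
N1–N3: 1311.8 m
N1–N4: 1276.8 m
N1–N5: 1018.9 m
N1–N6: 740.7 m
N2–N3: 342.1 m
N2–N4: 1177.0 m
N2–N5: 1158.9 m
N2–N6: 1703.4 m
N3–N4: 1489.0 m
N3–N5: 1435.2 m
N3–N6: 1865.2 m
N4–N5: 273.8 m
N4–N6: 1088.3 m
N5–N6: 832.0 m
Closest pair: N4–N5 at 273.8 m.

N4 and N5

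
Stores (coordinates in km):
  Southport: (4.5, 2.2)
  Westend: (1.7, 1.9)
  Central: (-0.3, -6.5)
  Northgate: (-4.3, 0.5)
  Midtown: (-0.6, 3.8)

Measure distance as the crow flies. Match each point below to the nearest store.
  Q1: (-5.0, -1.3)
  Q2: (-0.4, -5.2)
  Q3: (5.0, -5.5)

Q1→Northgate; Q2→Central; Q3→Central

Q1 at (-5.0, -1.3):
  Southport: 10.12 km
  Westend: 7.42 km
  Central: 7.01 km
  Northgate: 1.93 km
  Midtown: 6.74 km
  → nearest: Northgate (1.93 km)
Q2 at (-0.4, -5.2):
  Southport: 8.88 km
  Westend: 7.40 km
  Central: 1.30 km
  Northgate: 6.91 km
  Midtown: 9.00 km
  → nearest: Central (1.30 km)
Q3 at (5.0, -5.5):
  Southport: 7.72 km
  Westend: 8.10 km
  Central: 5.39 km
  Northgate: 11.07 km
  Midtown: 10.86 km
  → nearest: Central (5.39 km)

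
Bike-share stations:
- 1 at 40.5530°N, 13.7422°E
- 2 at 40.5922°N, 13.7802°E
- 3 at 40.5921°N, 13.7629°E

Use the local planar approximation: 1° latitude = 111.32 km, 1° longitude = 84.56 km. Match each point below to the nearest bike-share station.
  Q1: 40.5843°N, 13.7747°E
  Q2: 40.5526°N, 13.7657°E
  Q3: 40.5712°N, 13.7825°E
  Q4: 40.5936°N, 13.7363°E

Q1→2; Q2→1; Q3→2; Q4→3

Q1 at 40.5843°N, 13.7747°E:
  1: 4.4377 km
  2: 0.9948 km
  3: 1.3227 km
  → nearest: 2 (0.9948 km)
Q2 at 40.5526°N, 13.7657°E:
  1: 1.9877 km
  2: 4.5756 km
  3: 4.4035 km
  → nearest: 1 (1.9877 km)
Q3 at 40.5712°N, 13.7825°E:
  1: 3.9645 km
  2: 2.3458 km
  3: 2.8566 km
  → nearest: 2 (2.3458 km)
Q4 at 40.5936°N, 13.7363°E:
  1: 4.5470 km
  2: 3.7155 km
  3: 2.2555 km
  → nearest: 3 (2.2555 km)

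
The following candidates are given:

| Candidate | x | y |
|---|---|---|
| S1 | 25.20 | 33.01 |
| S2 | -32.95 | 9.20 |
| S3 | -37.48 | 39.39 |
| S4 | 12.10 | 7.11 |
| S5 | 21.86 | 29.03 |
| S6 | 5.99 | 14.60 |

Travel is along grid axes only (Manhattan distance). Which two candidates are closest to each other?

S1 and S5

Pairwise distances:
S1–S5: 7.32
S4–S6: 13.60
S5–S6: 30.30
S4–S5: 31.68
S2–S3: 34.72
S1–S6: 37.62
S1–S4: 39.00
S2–S6: 44.34
S2–S4: 47.14
S3–S6: 68.26
S1–S3: 69.06
S3–S5: 69.70
S2–S5: 74.64
S3–S4: 81.86
S1–S2: 81.96
Closest pair: S1–S5 at 7.32.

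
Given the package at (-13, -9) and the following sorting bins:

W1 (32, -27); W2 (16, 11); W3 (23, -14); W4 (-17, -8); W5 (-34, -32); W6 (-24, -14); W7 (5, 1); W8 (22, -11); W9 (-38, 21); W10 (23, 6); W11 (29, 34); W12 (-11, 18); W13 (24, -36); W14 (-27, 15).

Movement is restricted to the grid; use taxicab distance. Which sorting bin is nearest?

Distances from (-13, -9):
W1: |45| + |-18| = 45 + 18 = 63
W2: |29| + |20| = 29 + 20 = 49
W3: |36| + |-5| = 36 + 5 = 41
W4: |-4| + |1| = 4 + 1 = 5
W5: |-21| + |-23| = 21 + 23 = 44
W6: |-11| + |-5| = 11 + 5 = 16
W7: |18| + |10| = 18 + 10 = 28
W8: |35| + |-2| = 35 + 2 = 37
W9: |-25| + |30| = 25 + 30 = 55
W10: |36| + |15| = 36 + 15 = 51
W11: |42| + |43| = 42 + 43 = 85
W12: |2| + |27| = 2 + 27 = 29
W13: |37| + |-27| = 37 + 27 = 64
W14: |-14| + |24| = 14 + 24 = 38
Minimum: W4 at 5.

W4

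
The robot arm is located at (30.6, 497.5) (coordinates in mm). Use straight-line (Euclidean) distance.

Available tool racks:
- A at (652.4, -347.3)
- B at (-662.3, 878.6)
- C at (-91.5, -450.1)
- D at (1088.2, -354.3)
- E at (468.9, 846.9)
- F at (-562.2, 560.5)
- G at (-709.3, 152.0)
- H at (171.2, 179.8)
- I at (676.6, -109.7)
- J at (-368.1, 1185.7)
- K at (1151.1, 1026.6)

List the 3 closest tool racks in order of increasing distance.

H, E, F

Distances from (30.6, 497.5):
A: √((621.8)² + (-844.8)²) = √(386635.240 + 713687.040) = 1049.0 mm
B: √((-692.9)² + (381.1)²) = √(480110.410 + 145237.210) = 790.8 mm
C: √((-122.1)² + (-947.6)²) = √(14908.410 + 897945.760) = 955.4 mm
D: √((1057.6)² + (-851.8)²) = √(1118517.760 + 725563.240) = 1358.0 mm
E: √((438.3)² + (349.4)²) = √(192106.890 + 122080.360) = 560.5 mm
F: √((-592.8)² + (63.0)²) = √(351411.840 + 3969.000) = 596.1 mm
G: √((-739.9)² + (-345.5)²) = √(547452.010 + 119370.250) = 816.6 mm
H: √((140.6)² + (-317.7)²) = √(19768.360 + 100933.290) = 347.4 mm
I: √((646.0)² + (-607.2)²) = √(417316.000 + 368691.840) = 886.6 mm
J: √((-398.7)² + (688.2)²) = √(158961.690 + 473619.240) = 795.3 mm
K: √((1120.5)² + (529.1)²) = √(1255520.250 + 279946.810) = 1239.1 mm
Sorted: H (347.4 mm) < E (560.5 mm) < F (596.1 mm) < B (790.8 mm) < J (795.3 mm) < …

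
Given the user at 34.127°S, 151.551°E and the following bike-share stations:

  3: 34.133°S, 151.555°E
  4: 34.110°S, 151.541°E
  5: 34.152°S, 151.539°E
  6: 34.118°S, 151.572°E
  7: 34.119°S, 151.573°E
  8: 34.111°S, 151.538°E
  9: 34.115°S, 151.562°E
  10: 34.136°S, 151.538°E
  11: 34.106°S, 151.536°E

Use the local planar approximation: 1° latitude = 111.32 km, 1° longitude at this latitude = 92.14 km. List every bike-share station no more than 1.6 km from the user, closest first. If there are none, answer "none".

Distances from 34.127°S, 151.551°E:
3: √((-0.006·111.32)² + (0.004·92.14)²) = √(0.44612 + 0.13584) = 0.763 km
4: √((0.017·111.32)² + (-0.010·92.14)²) = √(3.58133 + 0.84898) = 2.105 km
5: √((-0.025·111.32)² + (-0.012·92.14)²) = √(7.74509 + 1.22253) = 2.995 km
6: √((0.009·111.32)² + (0.021·92.14)²) = √(1.00376 + 3.74399) = 2.179 km
7: √((0.008·111.32)² + (0.022·92.14)²) = √(0.79310 + 4.10905) = 2.214 km
8: √((0.016·111.32)² + (-0.013·92.14)²) = √(3.17239 + 1.43477) = 2.146 km
9: √((0.012·111.32)² + (0.011·92.14)²) = √(1.78447 + 1.02726) = 1.677 km
10: √((-0.009·111.32)² + (-0.013·92.14)²) = √(1.00376 + 1.43477) = 1.562 km
11: √((0.021·111.32)² + (-0.015·92.14)²) = √(5.46493 + 1.91020) = 2.716 km
Threshold 1.6 km: 3 (0.763 km), 10 (1.562 km) are within range.

3, 10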